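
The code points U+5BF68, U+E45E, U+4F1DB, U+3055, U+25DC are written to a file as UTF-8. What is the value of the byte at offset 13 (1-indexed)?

1-indexed offset 13 is 0-indexed offset 12.
U+5BF68 → 4-byte form F1 9B BD A8 at offsets 0–3.
U+E45E → 3-byte form EE 91 9E at offsets 4–6.
U+4F1DB → 4-byte form F1 8F 87 9B at offsets 7–10.
U+3055 → 3-byte form E3 81 95 at offsets 11–13.
Offset 12 falls in char 4's range; it's byte 2 of E3 81 95 = 0x81.

0x81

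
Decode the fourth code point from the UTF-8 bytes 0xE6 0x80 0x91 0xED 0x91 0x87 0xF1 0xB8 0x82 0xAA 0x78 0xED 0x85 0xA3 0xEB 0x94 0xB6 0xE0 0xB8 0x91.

Offset 0: leading byte 0xE6 = 11100110 → 3-byte char #1 = E6 80 91.
Offset 3: leading byte 0xED = 11101101 → 3-byte char #2 = ED 91 87.
Offset 6: leading byte 0xF1 = 11110001 → 4-byte char #3 = F1 B8 82 AA.
Offset 10: leading byte 0x78 = 01111000 → 1-byte char #4 = 78.
Leading byte 0x78 = 01111000 matches 0xxxxxxx → 1-byte sequence.
Byte 1: 0x78 = 01111000, payload 1111000 (7 bits).
Concatenate: 1111000 = 0x78 (7 bits → U+0078).

U+0078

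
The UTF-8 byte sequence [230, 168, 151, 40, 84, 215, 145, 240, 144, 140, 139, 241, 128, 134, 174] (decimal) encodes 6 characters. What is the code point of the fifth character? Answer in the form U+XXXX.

U+1030B

Offset 0: leading byte 0xE6 = 11100110 → 3-byte char #1 = E6 A8 97.
Offset 3: leading byte 0x28 = 00101000 → 1-byte char #2 = 28.
Offset 4: leading byte 0x54 = 01010100 → 1-byte char #3 = 54.
Offset 5: leading byte 0xD7 = 11010111 → 2-byte char #4 = D7 91.
Offset 7: leading byte 0xF0 = 11110000 → 4-byte char #5 = F0 90 8C 8B.
Leading byte 0xF0 = 11110000 matches 11110xxx → 4-byte sequence.
Byte 1: 0xF0 = 11110000, payload 000 (3 bits).
Byte 2: 0x90 = 10010000 (10xxxxxx ✓), payload 010000.
Byte 3: 0x8C = 10001100 (10xxxxxx ✓), payload 001100.
Byte 4: 0x8B = 10001011 (10xxxxxx ✓), payload 001011.
Concatenate: 000010000001100001011 = 0x1030B (21 bits → U+1030B).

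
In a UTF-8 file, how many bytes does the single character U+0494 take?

U+0494 = 0x494. UTF-8 uses 1 byte below 0x80, 2 below 0x800, 3 below 0x10000, 4 up to 0x10FFFF. 0x494 is in U+0080–U+07FF → 2 bytes.

2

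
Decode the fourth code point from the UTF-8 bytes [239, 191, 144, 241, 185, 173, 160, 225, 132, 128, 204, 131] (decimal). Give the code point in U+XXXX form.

U+0303

Offset 0: leading byte 0xEF = 11101111 → 3-byte char #1 = EF BF 90.
Offset 3: leading byte 0xF1 = 11110001 → 4-byte char #2 = F1 B9 AD A0.
Offset 7: leading byte 0xE1 = 11100001 → 3-byte char #3 = E1 84 80.
Offset 10: leading byte 0xCC = 11001100 → 2-byte char #4 = CC 83.
Leading byte 0xCC = 11001100 matches 110xxxxx → 2-byte sequence.
Byte 1: 0xCC = 11001100, payload 01100 (5 bits).
Byte 2: 0x83 = 10000011 (10xxxxxx ✓), payload 000011.
Concatenate: 01100000011 = 0x303 (11 bits → U+0303).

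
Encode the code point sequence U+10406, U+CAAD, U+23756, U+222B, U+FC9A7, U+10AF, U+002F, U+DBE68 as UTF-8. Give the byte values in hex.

U+10406: 4-byte form → F0 90 90 86.
U+CAAD: 3-byte form → EC AA AD.
U+23756: 4-byte form → F0 A3 9D 96.
U+222B: 3-byte form → E2 88 AB.
U+FC9A7: 4-byte form → F3 BC A6 A7.
U+10AF: 3-byte form → E1 82 AF.
U+002F: 1-byte form → 2F.
U+DBE68: 4-byte form → F3 9B B9 A8.
Concatenated (26 bytes): F0 90 90 86 EC AA AD F0 A3 9D 96 E2 88 AB F3 BC A6 A7 E1 82 AF 2F F3 9B B9 A8.

F0 90 90 86 EC AA AD F0 A3 9D 96 E2 88 AB F3 BC A6 A7 E1 82 AF 2F F3 9B B9 A8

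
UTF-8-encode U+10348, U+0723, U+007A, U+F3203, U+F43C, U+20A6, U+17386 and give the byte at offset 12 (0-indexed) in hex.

0x90

U+10348 → 4-byte form F0 90 8D 88 at offsets 0–3.
U+0723 → 2-byte form DC A3 at offsets 4–5.
U+007A → 1-byte form 7A at offsets 6–6.
U+F3203 → 4-byte form F3 B3 88 83 at offsets 7–10.
U+F43C → 3-byte form EF 90 BC at offsets 11–13.
Offset 12 falls in char 5's range; it's byte 2 of EF 90 BC = 0x90.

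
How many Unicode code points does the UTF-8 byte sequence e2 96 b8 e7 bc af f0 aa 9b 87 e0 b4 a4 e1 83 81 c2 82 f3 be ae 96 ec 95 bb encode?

Byte at offset 0: 0xE2 = 11100010 → 3-byte char (#1). Advance 3.
Byte at offset 3: 0xE7 = 11100111 → 3-byte char (#2). Advance 3.
Byte at offset 6: 0xF0 = 11110000 → 4-byte char (#3). Advance 4.
Byte at offset 10: 0xE0 = 11100000 → 3-byte char (#4). Advance 3.
Byte at offset 13: 0xE1 = 11100001 → 3-byte char (#5). Advance 3.
Byte at offset 16: 0xC2 = 11000010 → 2-byte char (#6). Advance 2.
Byte at offset 18: 0xF3 = 11110011 → 4-byte char (#7). Advance 4.
Byte at offset 22: 0xEC = 11101100 → 3-byte char (#8). Advance 3.
Reached end at offset 25 after 8 code points.

8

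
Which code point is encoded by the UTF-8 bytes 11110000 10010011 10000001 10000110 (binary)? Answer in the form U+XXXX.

U+13046

Leading byte 0xF0 = 11110000 matches 11110xxx → 4-byte sequence.
Byte 1: 0xF0 = 11110000, payload 000 (3 bits).
Byte 2: 0x93 = 10010011 (10xxxxxx ✓), payload 010011.
Byte 3: 0x81 = 10000001 (10xxxxxx ✓), payload 000001.
Byte 4: 0x86 = 10000110 (10xxxxxx ✓), payload 000110.
Concatenate: 000010011000001000110 = 0x13046 (21 bits → U+13046).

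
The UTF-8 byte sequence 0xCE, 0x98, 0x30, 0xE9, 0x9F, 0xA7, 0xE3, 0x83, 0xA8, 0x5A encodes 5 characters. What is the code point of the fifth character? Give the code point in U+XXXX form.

U+005A

Offset 0: leading byte 0xCE = 11001110 → 2-byte char #1 = CE 98.
Offset 2: leading byte 0x30 = 00110000 → 1-byte char #2 = 30.
Offset 3: leading byte 0xE9 = 11101001 → 3-byte char #3 = E9 9F A7.
Offset 6: leading byte 0xE3 = 11100011 → 3-byte char #4 = E3 83 A8.
Offset 9: leading byte 0x5A = 01011010 → 1-byte char #5 = 5A.
Leading byte 0x5A = 01011010 matches 0xxxxxxx → 1-byte sequence.
Byte 1: 0x5A = 01011010, payload 1011010 (7 bits).
Concatenate: 1011010 = 0x5A (7 bits → U+005A).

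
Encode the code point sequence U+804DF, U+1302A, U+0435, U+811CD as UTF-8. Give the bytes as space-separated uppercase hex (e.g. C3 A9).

F2 80 93 9F F0 93 80 AA D0 B5 F2 81 87 8D

U+804DF: 4-byte form → F2 80 93 9F.
U+1302A: 4-byte form → F0 93 80 AA.
U+0435: 2-byte form → D0 B5.
U+811CD: 4-byte form → F2 81 87 8D.
Concatenated (14 bytes): F2 80 93 9F F0 93 80 AA D0 B5 F2 81 87 8D.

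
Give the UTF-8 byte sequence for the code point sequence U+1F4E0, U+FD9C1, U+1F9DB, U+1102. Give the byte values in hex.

F0 9F 93 A0 F3 BD A7 81 F0 9F A7 9B E1 84 82

U+1F4E0: 4-byte form → F0 9F 93 A0.
U+FD9C1: 4-byte form → F3 BD A7 81.
U+1F9DB: 4-byte form → F0 9F A7 9B.
U+1102: 3-byte form → E1 84 82.
Concatenated (15 bytes): F0 9F 93 A0 F3 BD A7 81 F0 9F A7 9B E1 84 82.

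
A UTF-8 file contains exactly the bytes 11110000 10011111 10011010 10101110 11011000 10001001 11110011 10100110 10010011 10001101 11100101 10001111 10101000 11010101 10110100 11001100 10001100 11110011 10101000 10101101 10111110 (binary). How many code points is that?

7

Byte at offset 0: 0xF0 = 11110000 → 4-byte char (#1). Advance 4.
Byte at offset 4: 0xD8 = 11011000 → 2-byte char (#2). Advance 2.
Byte at offset 6: 0xF3 = 11110011 → 4-byte char (#3). Advance 4.
Byte at offset 10: 0xE5 = 11100101 → 3-byte char (#4). Advance 3.
Byte at offset 13: 0xD5 = 11010101 → 2-byte char (#5). Advance 2.
Byte at offset 15: 0xCC = 11001100 → 2-byte char (#6). Advance 2.
Byte at offset 17: 0xF3 = 11110011 → 4-byte char (#7). Advance 4.
Reached end at offset 21 after 7 code points.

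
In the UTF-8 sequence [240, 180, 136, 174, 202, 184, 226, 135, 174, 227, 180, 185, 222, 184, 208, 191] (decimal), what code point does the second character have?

Offset 0: leading byte 0xF0 = 11110000 → 4-byte char #1 = F0 B4 88 AE.
Offset 4: leading byte 0xCA = 11001010 → 2-byte char #2 = CA B8.
Leading byte 0xCA = 11001010 matches 110xxxxx → 2-byte sequence.
Byte 1: 0xCA = 11001010, payload 01010 (5 bits).
Byte 2: 0xB8 = 10111000 (10xxxxxx ✓), payload 111000.
Concatenate: 01010111000 = 0x2B8 (11 bits → U+02B8).

U+02B8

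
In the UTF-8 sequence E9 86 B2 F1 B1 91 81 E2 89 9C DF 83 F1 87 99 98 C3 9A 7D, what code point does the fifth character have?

Offset 0: leading byte 0xE9 = 11101001 → 3-byte char #1 = E9 86 B2.
Offset 3: leading byte 0xF1 = 11110001 → 4-byte char #2 = F1 B1 91 81.
Offset 7: leading byte 0xE2 = 11100010 → 3-byte char #3 = E2 89 9C.
Offset 10: leading byte 0xDF = 11011111 → 2-byte char #4 = DF 83.
Offset 12: leading byte 0xF1 = 11110001 → 4-byte char #5 = F1 87 99 98.
Leading byte 0xF1 = 11110001 matches 11110xxx → 4-byte sequence.
Byte 1: 0xF1 = 11110001, payload 001 (3 bits).
Byte 2: 0x87 = 10000111 (10xxxxxx ✓), payload 000111.
Byte 3: 0x99 = 10011001 (10xxxxxx ✓), payload 011001.
Byte 4: 0x98 = 10011000 (10xxxxxx ✓), payload 011000.
Concatenate: 001000111011001011000 = 0x47658 (21 bits → U+47658).

U+47658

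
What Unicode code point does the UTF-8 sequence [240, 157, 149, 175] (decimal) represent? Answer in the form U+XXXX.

U+1D56F

Leading byte 0xF0 = 11110000 matches 11110xxx → 4-byte sequence.
Byte 1: 0xF0 = 11110000, payload 000 (3 bits).
Byte 2: 0x9D = 10011101 (10xxxxxx ✓), payload 011101.
Byte 3: 0x95 = 10010101 (10xxxxxx ✓), payload 010101.
Byte 4: 0xAF = 10101111 (10xxxxxx ✓), payload 101111.
Concatenate: 000011101010101101111 = 0x1D56F (21 bits → U+1D56F).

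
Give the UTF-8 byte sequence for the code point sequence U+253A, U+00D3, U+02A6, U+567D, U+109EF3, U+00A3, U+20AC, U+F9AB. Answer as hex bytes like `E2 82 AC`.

U+253A: 3-byte form → E2 94 BA.
U+00D3: 2-byte form → C3 93.
U+02A6: 2-byte form → CA A6.
U+567D: 3-byte form → E5 99 BD.
U+109EF3: 4-byte form → F4 89 BB B3.
U+00A3: 2-byte form → C2 A3.
U+20AC: 3-byte form → E2 82 AC.
U+F9AB: 3-byte form → EF A6 AB.
Concatenated (22 bytes): E2 94 BA C3 93 CA A6 E5 99 BD F4 89 BB B3 C2 A3 E2 82 AC EF A6 AB.

E2 94 BA C3 93 CA A6 E5 99 BD F4 89 BB B3 C2 A3 E2 82 AC EF A6 AB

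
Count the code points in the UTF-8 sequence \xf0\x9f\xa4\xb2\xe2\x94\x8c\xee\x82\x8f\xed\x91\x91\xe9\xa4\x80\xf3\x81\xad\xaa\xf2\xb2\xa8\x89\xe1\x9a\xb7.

Byte at offset 0: 0xF0 = 11110000 → 4-byte char (#1). Advance 4.
Byte at offset 4: 0xE2 = 11100010 → 3-byte char (#2). Advance 3.
Byte at offset 7: 0xEE = 11101110 → 3-byte char (#3). Advance 3.
Byte at offset 10: 0xED = 11101101 → 3-byte char (#4). Advance 3.
Byte at offset 13: 0xE9 = 11101001 → 3-byte char (#5). Advance 3.
Byte at offset 16: 0xF3 = 11110011 → 4-byte char (#6). Advance 4.
Byte at offset 20: 0xF2 = 11110010 → 4-byte char (#7). Advance 4.
Byte at offset 24: 0xE1 = 11100001 → 3-byte char (#8). Advance 3.
Reached end at offset 27 after 8 code points.

8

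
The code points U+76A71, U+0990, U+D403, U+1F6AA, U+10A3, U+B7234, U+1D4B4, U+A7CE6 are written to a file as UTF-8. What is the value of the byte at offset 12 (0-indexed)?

U+76A71 → 4-byte form F1 B6 A9 B1 at offsets 0–3.
U+0990 → 3-byte form E0 A6 90 at offsets 4–6.
U+D403 → 3-byte form ED 90 83 at offsets 7–9.
U+1F6AA → 4-byte form F0 9F 9A AA at offsets 10–13.
Offset 12 falls in char 4's range; it's byte 3 of F0 9F 9A AA = 0x9A.

0x9A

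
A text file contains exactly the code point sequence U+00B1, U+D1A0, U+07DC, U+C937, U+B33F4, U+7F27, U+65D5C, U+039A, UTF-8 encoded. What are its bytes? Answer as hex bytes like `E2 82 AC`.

U+00B1: 2-byte form → C2 B1.
U+D1A0: 3-byte form → ED 86 A0.
U+07DC: 2-byte form → DF 9C.
U+C937: 3-byte form → EC A4 B7.
U+B33F4: 4-byte form → F2 B3 8F B4.
U+7F27: 3-byte form → E7 BC A7.
U+65D5C: 4-byte form → F1 A5 B5 9C.
U+039A: 2-byte form → CE 9A.
Concatenated (23 bytes): C2 B1 ED 86 A0 DF 9C EC A4 B7 F2 B3 8F B4 E7 BC A7 F1 A5 B5 9C CE 9A.

C2 B1 ED 86 A0 DF 9C EC A4 B7 F2 B3 8F B4 E7 BC A7 F1 A5 B5 9C CE 9A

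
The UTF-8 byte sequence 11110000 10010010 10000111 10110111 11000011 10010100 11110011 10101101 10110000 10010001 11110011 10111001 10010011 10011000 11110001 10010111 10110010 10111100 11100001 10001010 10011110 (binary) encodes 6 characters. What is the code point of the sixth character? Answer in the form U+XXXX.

U+129E

Offset 0: leading byte 0xF0 = 11110000 → 4-byte char #1 = F0 92 87 B7.
Offset 4: leading byte 0xC3 = 11000011 → 2-byte char #2 = C3 94.
Offset 6: leading byte 0xF3 = 11110011 → 4-byte char #3 = F3 AD B0 91.
Offset 10: leading byte 0xF3 = 11110011 → 4-byte char #4 = F3 B9 93 98.
Offset 14: leading byte 0xF1 = 11110001 → 4-byte char #5 = F1 97 B2 BC.
Offset 18: leading byte 0xE1 = 11100001 → 3-byte char #6 = E1 8A 9E.
Leading byte 0xE1 = 11100001 matches 1110xxxx → 3-byte sequence.
Byte 1: 0xE1 = 11100001, payload 0001 (4 bits).
Byte 2: 0x8A = 10001010 (10xxxxxx ✓), payload 001010.
Byte 3: 0x9E = 10011110 (10xxxxxx ✓), payload 011110.
Concatenate: 0001001010011110 = 0x129E (16 bits → U+129E).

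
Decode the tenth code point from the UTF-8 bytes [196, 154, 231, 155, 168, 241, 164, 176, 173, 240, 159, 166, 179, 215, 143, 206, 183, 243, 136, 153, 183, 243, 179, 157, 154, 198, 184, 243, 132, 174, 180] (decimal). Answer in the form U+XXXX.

U+C4BB4

Offset 0: leading byte 0xC4 = 11000100 → 2-byte char #1 = C4 9A.
Offset 2: leading byte 0xE7 = 11100111 → 3-byte char #2 = E7 9B A8.
Offset 5: leading byte 0xF1 = 11110001 → 4-byte char #3 = F1 A4 B0 AD.
Offset 9: leading byte 0xF0 = 11110000 → 4-byte char #4 = F0 9F A6 B3.
Offset 13: leading byte 0xD7 = 11010111 → 2-byte char #5 = D7 8F.
Offset 15: leading byte 0xCE = 11001110 → 2-byte char #6 = CE B7.
Offset 17: leading byte 0xF3 = 11110011 → 4-byte char #7 = F3 88 99 B7.
Offset 21: leading byte 0xF3 = 11110011 → 4-byte char #8 = F3 B3 9D 9A.
Offset 25: leading byte 0xC6 = 11000110 → 2-byte char #9 = C6 B8.
Offset 27: leading byte 0xF3 = 11110011 → 4-byte char #10 = F3 84 AE B4.
Leading byte 0xF3 = 11110011 matches 11110xxx → 4-byte sequence.
Byte 1: 0xF3 = 11110011, payload 011 (3 bits).
Byte 2: 0x84 = 10000100 (10xxxxxx ✓), payload 000100.
Byte 3: 0xAE = 10101110 (10xxxxxx ✓), payload 101110.
Byte 4: 0xB4 = 10110100 (10xxxxxx ✓), payload 110100.
Concatenate: 011000100101110110100 = 0xC4BB4 (21 bits → U+C4BB4).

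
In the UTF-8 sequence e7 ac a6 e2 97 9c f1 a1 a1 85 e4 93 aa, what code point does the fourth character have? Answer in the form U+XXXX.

U+44EA

Offset 0: leading byte 0xE7 = 11100111 → 3-byte char #1 = E7 AC A6.
Offset 3: leading byte 0xE2 = 11100010 → 3-byte char #2 = E2 97 9C.
Offset 6: leading byte 0xF1 = 11110001 → 4-byte char #3 = F1 A1 A1 85.
Offset 10: leading byte 0xE4 = 11100100 → 3-byte char #4 = E4 93 AA.
Leading byte 0xE4 = 11100100 matches 1110xxxx → 3-byte sequence.
Byte 1: 0xE4 = 11100100, payload 0100 (4 bits).
Byte 2: 0x93 = 10010011 (10xxxxxx ✓), payload 010011.
Byte 3: 0xAA = 10101010 (10xxxxxx ✓), payload 101010.
Concatenate: 0100010011101010 = 0x44EA (16 bits → U+44EA).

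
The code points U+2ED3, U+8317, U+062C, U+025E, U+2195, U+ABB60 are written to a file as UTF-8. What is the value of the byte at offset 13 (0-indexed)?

0xF2

U+2ED3 → 3-byte form E2 BB 93 at offsets 0–2.
U+8317 → 3-byte form E8 8C 97 at offsets 3–5.
U+062C → 2-byte form D8 AC at offsets 6–7.
U+025E → 2-byte form C9 9E at offsets 8–9.
U+2195 → 3-byte form E2 86 95 at offsets 10–12.
U+ABB60 → 4-byte form F2 AB AD A0 at offsets 13–16.
Offset 13 falls in char 6's range; it's byte 1 of F2 AB AD A0 = 0xF2.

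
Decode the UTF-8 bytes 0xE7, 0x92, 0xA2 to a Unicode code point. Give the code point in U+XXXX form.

U+74A2

Leading byte 0xE7 = 11100111 matches 1110xxxx → 3-byte sequence.
Byte 1: 0xE7 = 11100111, payload 0111 (4 bits).
Byte 2: 0x92 = 10010010 (10xxxxxx ✓), payload 010010.
Byte 3: 0xA2 = 10100010 (10xxxxxx ✓), payload 100010.
Concatenate: 0111010010100010 = 0x74A2 (16 bits → U+74A2).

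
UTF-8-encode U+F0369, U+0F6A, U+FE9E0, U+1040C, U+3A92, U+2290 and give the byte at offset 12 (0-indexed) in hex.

0x90

U+F0369 → 4-byte form F3 B0 8D A9 at offsets 0–3.
U+0F6A → 3-byte form E0 BD AA at offsets 4–6.
U+FE9E0 → 4-byte form F3 BE A7 A0 at offsets 7–10.
U+1040C → 4-byte form F0 90 90 8C at offsets 11–14.
Offset 12 falls in char 4's range; it's byte 2 of F0 90 90 8C = 0x90.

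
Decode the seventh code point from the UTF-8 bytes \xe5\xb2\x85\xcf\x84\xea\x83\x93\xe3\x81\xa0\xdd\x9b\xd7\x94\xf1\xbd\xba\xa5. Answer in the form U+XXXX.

Offset 0: leading byte 0xE5 = 11100101 → 3-byte char #1 = E5 B2 85.
Offset 3: leading byte 0xCF = 11001111 → 2-byte char #2 = CF 84.
Offset 5: leading byte 0xEA = 11101010 → 3-byte char #3 = EA 83 93.
Offset 8: leading byte 0xE3 = 11100011 → 3-byte char #4 = E3 81 A0.
Offset 11: leading byte 0xDD = 11011101 → 2-byte char #5 = DD 9B.
Offset 13: leading byte 0xD7 = 11010111 → 2-byte char #6 = D7 94.
Offset 15: leading byte 0xF1 = 11110001 → 4-byte char #7 = F1 BD BA A5.
Leading byte 0xF1 = 11110001 matches 11110xxx → 4-byte sequence.
Byte 1: 0xF1 = 11110001, payload 001 (3 bits).
Byte 2: 0xBD = 10111101 (10xxxxxx ✓), payload 111101.
Byte 3: 0xBA = 10111010 (10xxxxxx ✓), payload 111010.
Byte 4: 0xA5 = 10100101 (10xxxxxx ✓), payload 100101.
Concatenate: 001111101111010100101 = 0x7DEA5 (21 bits → U+7DEA5).

U+7DEA5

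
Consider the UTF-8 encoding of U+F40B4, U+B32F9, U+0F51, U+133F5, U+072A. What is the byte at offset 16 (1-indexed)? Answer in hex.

0xDC

1-indexed offset 16 is 0-indexed offset 15.
U+F40B4 → 4-byte form F3 B4 82 B4 at offsets 0–3.
U+B32F9 → 4-byte form F2 B3 8B B9 at offsets 4–7.
U+0F51 → 3-byte form E0 BD 91 at offsets 8–10.
U+133F5 → 4-byte form F0 93 8F B5 at offsets 11–14.
U+072A → 2-byte form DC AA at offsets 15–16.
Offset 15 falls in char 5's range; it's byte 1 of DC AA = 0xDC.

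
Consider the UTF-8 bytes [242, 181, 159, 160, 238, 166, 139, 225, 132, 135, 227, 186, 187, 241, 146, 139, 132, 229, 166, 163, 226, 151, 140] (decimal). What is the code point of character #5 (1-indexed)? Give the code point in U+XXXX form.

Offset 0: leading byte 0xF2 = 11110010 → 4-byte char #1 = F2 B5 9F A0.
Offset 4: leading byte 0xEE = 11101110 → 3-byte char #2 = EE A6 8B.
Offset 7: leading byte 0xE1 = 11100001 → 3-byte char #3 = E1 84 87.
Offset 10: leading byte 0xE3 = 11100011 → 3-byte char #4 = E3 BA BB.
Offset 13: leading byte 0xF1 = 11110001 → 4-byte char #5 = F1 92 8B 84.
Leading byte 0xF1 = 11110001 matches 11110xxx → 4-byte sequence.
Byte 1: 0xF1 = 11110001, payload 001 (3 bits).
Byte 2: 0x92 = 10010010 (10xxxxxx ✓), payload 010010.
Byte 3: 0x8B = 10001011 (10xxxxxx ✓), payload 001011.
Byte 4: 0x84 = 10000100 (10xxxxxx ✓), payload 000100.
Concatenate: 001010010001011000100 = 0x522C4 (21 bits → U+522C4).

U+522C4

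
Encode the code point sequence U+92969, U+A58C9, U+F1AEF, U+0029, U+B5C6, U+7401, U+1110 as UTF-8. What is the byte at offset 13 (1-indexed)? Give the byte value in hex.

0x29

1-indexed offset 13 is 0-indexed offset 12.
U+92969 → 4-byte form F2 92 A5 A9 at offsets 0–3.
U+A58C9 → 4-byte form F2 A5 A3 89 at offsets 4–7.
U+F1AEF → 4-byte form F3 B1 AB AF at offsets 8–11.
U+0029 → 1-byte form 29 at offsets 12–12.
Offset 12 falls in char 4's range; it's byte 1 of 29 = 0x29.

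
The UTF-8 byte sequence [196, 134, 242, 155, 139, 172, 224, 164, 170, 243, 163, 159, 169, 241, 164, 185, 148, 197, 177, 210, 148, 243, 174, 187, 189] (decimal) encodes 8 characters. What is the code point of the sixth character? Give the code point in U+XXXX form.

U+0171

Offset 0: leading byte 0xC4 = 11000100 → 2-byte char #1 = C4 86.
Offset 2: leading byte 0xF2 = 11110010 → 4-byte char #2 = F2 9B 8B AC.
Offset 6: leading byte 0xE0 = 11100000 → 3-byte char #3 = E0 A4 AA.
Offset 9: leading byte 0xF3 = 11110011 → 4-byte char #4 = F3 A3 9F A9.
Offset 13: leading byte 0xF1 = 11110001 → 4-byte char #5 = F1 A4 B9 94.
Offset 17: leading byte 0xC5 = 11000101 → 2-byte char #6 = C5 B1.
Leading byte 0xC5 = 11000101 matches 110xxxxx → 2-byte sequence.
Byte 1: 0xC5 = 11000101, payload 00101 (5 bits).
Byte 2: 0xB1 = 10110001 (10xxxxxx ✓), payload 110001.
Concatenate: 00101110001 = 0x171 (11 bits → U+0171).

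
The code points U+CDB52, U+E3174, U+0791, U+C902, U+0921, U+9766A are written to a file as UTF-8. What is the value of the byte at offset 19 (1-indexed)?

0x99

1-indexed offset 19 is 0-indexed offset 18.
U+CDB52 → 4-byte form F3 8D AD 92 at offsets 0–3.
U+E3174 → 4-byte form F3 A3 85 B4 at offsets 4–7.
U+0791 → 2-byte form DE 91 at offsets 8–9.
U+C902 → 3-byte form EC A4 82 at offsets 10–12.
U+0921 → 3-byte form E0 A4 A1 at offsets 13–15.
U+9766A → 4-byte form F2 97 99 AA at offsets 16–19.
Offset 18 falls in char 6's range; it's byte 3 of F2 97 99 AA = 0x99.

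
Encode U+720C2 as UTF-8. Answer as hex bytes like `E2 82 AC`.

U+720C2 = 0x720C2 = 467138 decimal. In range U+10000–U+10FFFF → 4-byte form: 11110xxx 10xxxxxx 10xxxxxx 10xxxxxx.
Binary (21 bits): 001110010000011000010.
Split 3+6+6+6: 001 | 110010 | 000011 | 000010.
Byte 1: 11110001 = 0xF1.
Byte 2: 10110010 = 0xB2.
Byte 3: 10000011 = 0x83.
Byte 4: 10000010 = 0x82.

F1 B2 83 82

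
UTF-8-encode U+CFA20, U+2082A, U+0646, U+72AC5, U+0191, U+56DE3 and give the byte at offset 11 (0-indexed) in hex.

U+CFA20 → 4-byte form F3 8F A8 A0 at offsets 0–3.
U+2082A → 4-byte form F0 A0 A0 AA at offsets 4–7.
U+0646 → 2-byte form D9 86 at offsets 8–9.
U+72AC5 → 4-byte form F1 B2 AB 85 at offsets 10–13.
Offset 11 falls in char 4's range; it's byte 2 of F1 B2 AB 85 = 0xB2.

0xB2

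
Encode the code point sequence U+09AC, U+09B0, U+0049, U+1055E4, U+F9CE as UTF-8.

E0 A6 AC E0 A6 B0 49 F4 85 97 A4 EF A7 8E

U+09AC: 3-byte form → E0 A6 AC.
U+09B0: 3-byte form → E0 A6 B0.
U+0049: 1-byte form → 49.
U+1055E4: 4-byte form → F4 85 97 A4.
U+F9CE: 3-byte form → EF A7 8E.
Concatenated (14 bytes): E0 A6 AC E0 A6 B0 49 F4 85 97 A4 EF A7 8E.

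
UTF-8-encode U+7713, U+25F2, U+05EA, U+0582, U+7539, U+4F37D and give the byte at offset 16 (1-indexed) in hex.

1-indexed offset 16 is 0-indexed offset 15.
U+7713 → 3-byte form E7 9C 93 at offsets 0–2.
U+25F2 → 3-byte form E2 97 B2 at offsets 3–5.
U+05EA → 2-byte form D7 AA at offsets 6–7.
U+0582 → 2-byte form D6 82 at offsets 8–9.
U+7539 → 3-byte form E7 94 B9 at offsets 10–12.
U+4F37D → 4-byte form F1 8F 8D BD at offsets 13–16.
Offset 15 falls in char 6's range; it's byte 3 of F1 8F 8D BD = 0x8D.

0x8D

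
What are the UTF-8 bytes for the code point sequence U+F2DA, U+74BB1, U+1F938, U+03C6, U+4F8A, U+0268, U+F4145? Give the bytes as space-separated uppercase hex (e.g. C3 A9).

EF 8B 9A F1 B4 AE B1 F0 9F A4 B8 CF 86 E4 BE 8A C9 A8 F3 B4 85 85

U+F2DA: 3-byte form → EF 8B 9A.
U+74BB1: 4-byte form → F1 B4 AE B1.
U+1F938: 4-byte form → F0 9F A4 B8.
U+03C6: 2-byte form → CF 86.
U+4F8A: 3-byte form → E4 BE 8A.
U+0268: 2-byte form → C9 A8.
U+F4145: 4-byte form → F3 B4 85 85.
Concatenated (22 bytes): EF 8B 9A F1 B4 AE B1 F0 9F A4 B8 CF 86 E4 BE 8A C9 A8 F3 B4 85 85.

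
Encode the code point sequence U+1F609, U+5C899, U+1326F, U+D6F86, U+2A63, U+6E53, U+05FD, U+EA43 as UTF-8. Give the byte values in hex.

U+1F609: 4-byte form → F0 9F 98 89.
U+5C899: 4-byte form → F1 9C A2 99.
U+1326F: 4-byte form → F0 93 89 AF.
U+D6F86: 4-byte form → F3 96 BE 86.
U+2A63: 3-byte form → E2 A9 A3.
U+6E53: 3-byte form → E6 B9 93.
U+05FD: 2-byte form → D7 BD.
U+EA43: 3-byte form → EE A9 83.
Concatenated (27 bytes): F0 9F 98 89 F1 9C A2 99 F0 93 89 AF F3 96 BE 86 E2 A9 A3 E6 B9 93 D7 BD EE A9 83.

F0 9F 98 89 F1 9C A2 99 F0 93 89 AF F3 96 BE 86 E2 A9 A3 E6 B9 93 D7 BD EE A9 83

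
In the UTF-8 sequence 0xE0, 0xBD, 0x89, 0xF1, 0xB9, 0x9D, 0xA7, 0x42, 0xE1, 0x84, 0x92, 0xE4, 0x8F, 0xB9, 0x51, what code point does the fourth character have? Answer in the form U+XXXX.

U+1112

Offset 0: leading byte 0xE0 = 11100000 → 3-byte char #1 = E0 BD 89.
Offset 3: leading byte 0xF1 = 11110001 → 4-byte char #2 = F1 B9 9D A7.
Offset 7: leading byte 0x42 = 01000010 → 1-byte char #3 = 42.
Offset 8: leading byte 0xE1 = 11100001 → 3-byte char #4 = E1 84 92.
Leading byte 0xE1 = 11100001 matches 1110xxxx → 3-byte sequence.
Byte 1: 0xE1 = 11100001, payload 0001 (4 bits).
Byte 2: 0x84 = 10000100 (10xxxxxx ✓), payload 000100.
Byte 3: 0x92 = 10010010 (10xxxxxx ✓), payload 010010.
Concatenate: 0001000100010010 = 0x1112 (16 bits → U+1112).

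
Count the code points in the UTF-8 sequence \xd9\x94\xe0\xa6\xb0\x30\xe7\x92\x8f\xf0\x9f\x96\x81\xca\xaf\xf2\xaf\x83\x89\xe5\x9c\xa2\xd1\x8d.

Byte at offset 0: 0xD9 = 11011001 → 2-byte char (#1). Advance 2.
Byte at offset 2: 0xE0 = 11100000 → 3-byte char (#2). Advance 3.
Byte at offset 5: 0x30 = 00110000 → 1-byte char (#3). Advance 1.
Byte at offset 6: 0xE7 = 11100111 → 3-byte char (#4). Advance 3.
Byte at offset 9: 0xF0 = 11110000 → 4-byte char (#5). Advance 4.
Byte at offset 13: 0xCA = 11001010 → 2-byte char (#6). Advance 2.
Byte at offset 15: 0xF2 = 11110010 → 4-byte char (#7). Advance 4.
Byte at offset 19: 0xE5 = 11100101 → 3-byte char (#8). Advance 3.
Byte at offset 22: 0xD1 = 11010001 → 2-byte char (#9). Advance 2.
Reached end at offset 24 after 9 code points.

9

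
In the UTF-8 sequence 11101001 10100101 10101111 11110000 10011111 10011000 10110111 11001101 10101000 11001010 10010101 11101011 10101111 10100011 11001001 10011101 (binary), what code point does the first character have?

U+996F

Offset 0: leading byte 0xE9 = 11101001 → 3-byte char #1 = E9 A5 AF.
Leading byte 0xE9 = 11101001 matches 1110xxxx → 3-byte sequence.
Byte 1: 0xE9 = 11101001, payload 1001 (4 bits).
Byte 2: 0xA5 = 10100101 (10xxxxxx ✓), payload 100101.
Byte 3: 0xAF = 10101111 (10xxxxxx ✓), payload 101111.
Concatenate: 1001100101101111 = 0x996F (16 bits → U+996F).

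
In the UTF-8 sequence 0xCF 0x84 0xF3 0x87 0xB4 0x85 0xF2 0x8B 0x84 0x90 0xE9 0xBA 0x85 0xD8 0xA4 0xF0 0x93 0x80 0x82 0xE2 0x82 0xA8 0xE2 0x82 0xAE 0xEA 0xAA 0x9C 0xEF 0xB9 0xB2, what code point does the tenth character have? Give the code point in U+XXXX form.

Offset 0: leading byte 0xCF = 11001111 → 2-byte char #1 = CF 84.
Offset 2: leading byte 0xF3 = 11110011 → 4-byte char #2 = F3 87 B4 85.
Offset 6: leading byte 0xF2 = 11110010 → 4-byte char #3 = F2 8B 84 90.
Offset 10: leading byte 0xE9 = 11101001 → 3-byte char #4 = E9 BA 85.
Offset 13: leading byte 0xD8 = 11011000 → 2-byte char #5 = D8 A4.
Offset 15: leading byte 0xF0 = 11110000 → 4-byte char #6 = F0 93 80 82.
Offset 19: leading byte 0xE2 = 11100010 → 3-byte char #7 = E2 82 A8.
Offset 22: leading byte 0xE2 = 11100010 → 3-byte char #8 = E2 82 AE.
Offset 25: leading byte 0xEA = 11101010 → 3-byte char #9 = EA AA 9C.
Offset 28: leading byte 0xEF = 11101111 → 3-byte char #10 = EF B9 B2.
Leading byte 0xEF = 11101111 matches 1110xxxx → 3-byte sequence.
Byte 1: 0xEF = 11101111, payload 1111 (4 bits).
Byte 2: 0xB9 = 10111001 (10xxxxxx ✓), payload 111001.
Byte 3: 0xB2 = 10110010 (10xxxxxx ✓), payload 110010.
Concatenate: 1111111001110010 = 0xFE72 (16 bits → U+FE72).

U+FE72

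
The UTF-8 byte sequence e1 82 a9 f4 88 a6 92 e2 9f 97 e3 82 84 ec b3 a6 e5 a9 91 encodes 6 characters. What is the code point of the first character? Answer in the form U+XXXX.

Offset 0: leading byte 0xE1 = 11100001 → 3-byte char #1 = E1 82 A9.
Leading byte 0xE1 = 11100001 matches 1110xxxx → 3-byte sequence.
Byte 1: 0xE1 = 11100001, payload 0001 (4 bits).
Byte 2: 0x82 = 10000010 (10xxxxxx ✓), payload 000010.
Byte 3: 0xA9 = 10101001 (10xxxxxx ✓), payload 101001.
Concatenate: 0001000010101001 = 0x10A9 (16 bits → U+10A9).

U+10A9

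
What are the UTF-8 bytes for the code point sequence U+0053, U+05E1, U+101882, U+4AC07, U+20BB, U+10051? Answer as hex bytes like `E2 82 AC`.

U+0053: 1-byte form → 53.
U+05E1: 2-byte form → D7 A1.
U+101882: 4-byte form → F4 81 A2 82.
U+4AC07: 4-byte form → F1 8A B0 87.
U+20BB: 3-byte form → E2 82 BB.
U+10051: 4-byte form → F0 90 81 91.
Concatenated (18 bytes): 53 D7 A1 F4 81 A2 82 F1 8A B0 87 E2 82 BB F0 90 81 91.

53 D7 A1 F4 81 A2 82 F1 8A B0 87 E2 82 BB F0 90 81 91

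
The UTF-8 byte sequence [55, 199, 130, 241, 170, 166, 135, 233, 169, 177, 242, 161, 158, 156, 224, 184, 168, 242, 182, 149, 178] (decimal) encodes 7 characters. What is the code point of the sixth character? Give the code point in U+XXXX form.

Offset 0: leading byte 0x37 = 00110111 → 1-byte char #1 = 37.
Offset 1: leading byte 0xC7 = 11000111 → 2-byte char #2 = C7 82.
Offset 3: leading byte 0xF1 = 11110001 → 4-byte char #3 = F1 AA A6 87.
Offset 7: leading byte 0xE9 = 11101001 → 3-byte char #4 = E9 A9 B1.
Offset 10: leading byte 0xF2 = 11110010 → 4-byte char #5 = F2 A1 9E 9C.
Offset 14: leading byte 0xE0 = 11100000 → 3-byte char #6 = E0 B8 A8.
Leading byte 0xE0 = 11100000 matches 1110xxxx → 3-byte sequence.
Byte 1: 0xE0 = 11100000, payload 0000 (4 bits).
Byte 2: 0xB8 = 10111000 (10xxxxxx ✓), payload 111000.
Byte 3: 0xA8 = 10101000 (10xxxxxx ✓), payload 101000.
Concatenate: 0000111000101000 = 0xE28 (16 bits → U+0E28).

U+0E28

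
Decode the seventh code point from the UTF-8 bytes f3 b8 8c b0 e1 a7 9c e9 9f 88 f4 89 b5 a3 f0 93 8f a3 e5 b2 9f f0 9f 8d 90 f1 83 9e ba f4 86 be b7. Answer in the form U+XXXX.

Offset 0: leading byte 0xF3 = 11110011 → 4-byte char #1 = F3 B8 8C B0.
Offset 4: leading byte 0xE1 = 11100001 → 3-byte char #2 = E1 A7 9C.
Offset 7: leading byte 0xE9 = 11101001 → 3-byte char #3 = E9 9F 88.
Offset 10: leading byte 0xF4 = 11110100 → 4-byte char #4 = F4 89 B5 A3.
Offset 14: leading byte 0xF0 = 11110000 → 4-byte char #5 = F0 93 8F A3.
Offset 18: leading byte 0xE5 = 11100101 → 3-byte char #6 = E5 B2 9F.
Offset 21: leading byte 0xF0 = 11110000 → 4-byte char #7 = F0 9F 8D 90.
Leading byte 0xF0 = 11110000 matches 11110xxx → 4-byte sequence.
Byte 1: 0xF0 = 11110000, payload 000 (3 bits).
Byte 2: 0x9F = 10011111 (10xxxxxx ✓), payload 011111.
Byte 3: 0x8D = 10001101 (10xxxxxx ✓), payload 001101.
Byte 4: 0x90 = 10010000 (10xxxxxx ✓), payload 010000.
Concatenate: 000011111001101010000 = 0x1F350 (21 bits → U+1F350).

U+1F350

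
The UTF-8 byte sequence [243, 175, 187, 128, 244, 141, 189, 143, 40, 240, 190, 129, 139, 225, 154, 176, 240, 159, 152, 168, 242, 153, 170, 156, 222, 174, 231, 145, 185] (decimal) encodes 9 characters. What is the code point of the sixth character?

Offset 0: leading byte 0xF3 = 11110011 → 4-byte char #1 = F3 AF BB 80.
Offset 4: leading byte 0xF4 = 11110100 → 4-byte char #2 = F4 8D BD 8F.
Offset 8: leading byte 0x28 = 00101000 → 1-byte char #3 = 28.
Offset 9: leading byte 0xF0 = 11110000 → 4-byte char #4 = F0 BE 81 8B.
Offset 13: leading byte 0xE1 = 11100001 → 3-byte char #5 = E1 9A B0.
Offset 16: leading byte 0xF0 = 11110000 → 4-byte char #6 = F0 9F 98 A8.
Leading byte 0xF0 = 11110000 matches 11110xxx → 4-byte sequence.
Byte 1: 0xF0 = 11110000, payload 000 (3 bits).
Byte 2: 0x9F = 10011111 (10xxxxxx ✓), payload 011111.
Byte 3: 0x98 = 10011000 (10xxxxxx ✓), payload 011000.
Byte 4: 0xA8 = 10101000 (10xxxxxx ✓), payload 101000.
Concatenate: 000011111011000101000 = 0x1F628 (21 bits → U+1F628).

U+1F628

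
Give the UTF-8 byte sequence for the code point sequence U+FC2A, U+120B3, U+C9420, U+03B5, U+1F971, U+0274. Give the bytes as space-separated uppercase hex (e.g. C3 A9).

U+FC2A: 3-byte form → EF B0 AA.
U+120B3: 4-byte form → F0 92 82 B3.
U+C9420: 4-byte form → F3 89 90 A0.
U+03B5: 2-byte form → CE B5.
U+1F971: 4-byte form → F0 9F A5 B1.
U+0274: 2-byte form → C9 B4.
Concatenated (19 bytes): EF B0 AA F0 92 82 B3 F3 89 90 A0 CE B5 F0 9F A5 B1 C9 B4.

EF B0 AA F0 92 82 B3 F3 89 90 A0 CE B5 F0 9F A5 B1 C9 B4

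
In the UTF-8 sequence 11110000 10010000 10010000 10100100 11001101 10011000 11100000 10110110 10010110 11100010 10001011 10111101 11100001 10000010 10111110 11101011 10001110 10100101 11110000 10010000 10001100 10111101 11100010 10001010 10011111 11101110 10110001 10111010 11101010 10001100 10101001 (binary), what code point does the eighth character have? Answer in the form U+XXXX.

Offset 0: leading byte 0xF0 = 11110000 → 4-byte char #1 = F0 90 90 A4.
Offset 4: leading byte 0xCD = 11001101 → 2-byte char #2 = CD 98.
Offset 6: leading byte 0xE0 = 11100000 → 3-byte char #3 = E0 B6 96.
Offset 9: leading byte 0xE2 = 11100010 → 3-byte char #4 = E2 8B BD.
Offset 12: leading byte 0xE1 = 11100001 → 3-byte char #5 = E1 82 BE.
Offset 15: leading byte 0xEB = 11101011 → 3-byte char #6 = EB 8E A5.
Offset 18: leading byte 0xF0 = 11110000 → 4-byte char #7 = F0 90 8C BD.
Offset 22: leading byte 0xE2 = 11100010 → 3-byte char #8 = E2 8A 9F.
Leading byte 0xE2 = 11100010 matches 1110xxxx → 3-byte sequence.
Byte 1: 0xE2 = 11100010, payload 0010 (4 bits).
Byte 2: 0x8A = 10001010 (10xxxxxx ✓), payload 001010.
Byte 3: 0x9F = 10011111 (10xxxxxx ✓), payload 011111.
Concatenate: 0010001010011111 = 0x229F (16 bits → U+229F).

U+229F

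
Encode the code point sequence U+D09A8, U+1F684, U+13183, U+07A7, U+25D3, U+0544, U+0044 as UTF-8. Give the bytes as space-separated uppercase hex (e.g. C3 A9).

F3 90 A6 A8 F0 9F 9A 84 F0 93 86 83 DE A7 E2 97 93 D5 84 44

U+D09A8: 4-byte form → F3 90 A6 A8.
U+1F684: 4-byte form → F0 9F 9A 84.
U+13183: 4-byte form → F0 93 86 83.
U+07A7: 2-byte form → DE A7.
U+25D3: 3-byte form → E2 97 93.
U+0544: 2-byte form → D5 84.
U+0044: 1-byte form → 44.
Concatenated (20 bytes): F3 90 A6 A8 F0 9F 9A 84 F0 93 86 83 DE A7 E2 97 93 D5 84 44.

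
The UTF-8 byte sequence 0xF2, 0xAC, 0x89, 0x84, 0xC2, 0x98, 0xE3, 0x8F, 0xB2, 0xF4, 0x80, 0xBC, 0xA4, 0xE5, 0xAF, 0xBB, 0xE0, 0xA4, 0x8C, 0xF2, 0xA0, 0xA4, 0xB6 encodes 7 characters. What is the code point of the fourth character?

U+100F24

Offset 0: leading byte 0xF2 = 11110010 → 4-byte char #1 = F2 AC 89 84.
Offset 4: leading byte 0xC2 = 11000010 → 2-byte char #2 = C2 98.
Offset 6: leading byte 0xE3 = 11100011 → 3-byte char #3 = E3 8F B2.
Offset 9: leading byte 0xF4 = 11110100 → 4-byte char #4 = F4 80 BC A4.
Leading byte 0xF4 = 11110100 matches 11110xxx → 4-byte sequence.
Byte 1: 0xF4 = 11110100, payload 100 (3 bits).
Byte 2: 0x80 = 10000000 (10xxxxxx ✓), payload 000000.
Byte 3: 0xBC = 10111100 (10xxxxxx ✓), payload 111100.
Byte 4: 0xA4 = 10100100 (10xxxxxx ✓), payload 100100.
Concatenate: 100000000111100100100 = 0x100F24 (21 bits → U+100F24).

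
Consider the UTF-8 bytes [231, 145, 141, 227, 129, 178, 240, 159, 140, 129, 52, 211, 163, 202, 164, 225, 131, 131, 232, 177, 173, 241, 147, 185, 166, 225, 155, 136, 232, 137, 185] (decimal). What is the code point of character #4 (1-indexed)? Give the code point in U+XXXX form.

Offset 0: leading byte 0xE7 = 11100111 → 3-byte char #1 = E7 91 8D.
Offset 3: leading byte 0xE3 = 11100011 → 3-byte char #2 = E3 81 B2.
Offset 6: leading byte 0xF0 = 11110000 → 4-byte char #3 = F0 9F 8C 81.
Offset 10: leading byte 0x34 = 00110100 → 1-byte char #4 = 34.
Leading byte 0x34 = 00110100 matches 0xxxxxxx → 1-byte sequence.
Byte 1: 0x34 = 00110100, payload 0110100 (7 bits).
Concatenate: 0110100 = 0x34 (7 bits → U+0034).

U+0034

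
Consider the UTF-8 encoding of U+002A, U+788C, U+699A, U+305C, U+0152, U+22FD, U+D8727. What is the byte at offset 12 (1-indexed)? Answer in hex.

1-indexed offset 12 is 0-indexed offset 11.
U+002A → 1-byte form 2A at offsets 0–0.
U+788C → 3-byte form E7 A2 8C at offsets 1–3.
U+699A → 3-byte form E6 A6 9A at offsets 4–6.
U+305C → 3-byte form E3 81 9C at offsets 7–9.
U+0152 → 2-byte form C5 92 at offsets 10–11.
Offset 11 falls in char 5's range; it's byte 2 of C5 92 = 0x92.

0x92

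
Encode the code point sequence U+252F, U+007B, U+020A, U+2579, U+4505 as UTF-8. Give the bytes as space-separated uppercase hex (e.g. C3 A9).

E2 94 AF 7B C8 8A E2 95 B9 E4 94 85

U+252F: 3-byte form → E2 94 AF.
U+007B: 1-byte form → 7B.
U+020A: 2-byte form → C8 8A.
U+2579: 3-byte form → E2 95 B9.
U+4505: 3-byte form → E4 94 85.
Concatenated (12 bytes): E2 94 AF 7B C8 8A E2 95 B9 E4 94 85.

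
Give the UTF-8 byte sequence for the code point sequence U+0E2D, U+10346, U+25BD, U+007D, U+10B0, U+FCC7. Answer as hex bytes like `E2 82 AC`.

E0 B8 AD F0 90 8D 86 E2 96 BD 7D E1 82 B0 EF B3 87

U+0E2D: 3-byte form → E0 B8 AD.
U+10346: 4-byte form → F0 90 8D 86.
U+25BD: 3-byte form → E2 96 BD.
U+007D: 1-byte form → 7D.
U+10B0: 3-byte form → E1 82 B0.
U+FCC7: 3-byte form → EF B3 87.
Concatenated (17 bytes): E0 B8 AD F0 90 8D 86 E2 96 BD 7D E1 82 B0 EF B3 87.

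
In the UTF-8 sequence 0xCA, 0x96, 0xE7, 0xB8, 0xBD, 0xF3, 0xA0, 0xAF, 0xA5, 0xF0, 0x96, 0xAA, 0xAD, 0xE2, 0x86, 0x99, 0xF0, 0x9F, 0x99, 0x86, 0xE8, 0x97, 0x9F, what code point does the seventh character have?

Offset 0: leading byte 0xCA = 11001010 → 2-byte char #1 = CA 96.
Offset 2: leading byte 0xE7 = 11100111 → 3-byte char #2 = E7 B8 BD.
Offset 5: leading byte 0xF3 = 11110011 → 4-byte char #3 = F3 A0 AF A5.
Offset 9: leading byte 0xF0 = 11110000 → 4-byte char #4 = F0 96 AA AD.
Offset 13: leading byte 0xE2 = 11100010 → 3-byte char #5 = E2 86 99.
Offset 16: leading byte 0xF0 = 11110000 → 4-byte char #6 = F0 9F 99 86.
Offset 20: leading byte 0xE8 = 11101000 → 3-byte char #7 = E8 97 9F.
Leading byte 0xE8 = 11101000 matches 1110xxxx → 3-byte sequence.
Byte 1: 0xE8 = 11101000, payload 1000 (4 bits).
Byte 2: 0x97 = 10010111 (10xxxxxx ✓), payload 010111.
Byte 3: 0x9F = 10011111 (10xxxxxx ✓), payload 011111.
Concatenate: 1000010111011111 = 0x85DF (16 bits → U+85DF).

U+85DF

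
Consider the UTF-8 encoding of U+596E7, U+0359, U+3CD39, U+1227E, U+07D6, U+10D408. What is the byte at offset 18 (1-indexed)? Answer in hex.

1-indexed offset 18 is 0-indexed offset 17.
U+596E7 → 4-byte form F1 99 9B A7 at offsets 0–3.
U+0359 → 2-byte form CD 99 at offsets 4–5.
U+3CD39 → 4-byte form F0 BC B4 B9 at offsets 6–9.
U+1227E → 4-byte form F0 92 89 BE at offsets 10–13.
U+07D6 → 2-byte form DF 96 at offsets 14–15.
U+10D408 → 4-byte form F4 8D 90 88 at offsets 16–19.
Offset 17 falls in char 6's range; it's byte 2 of F4 8D 90 88 = 0x8D.

0x8D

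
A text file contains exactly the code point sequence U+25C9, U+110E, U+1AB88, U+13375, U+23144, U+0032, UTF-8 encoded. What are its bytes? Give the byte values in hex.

U+25C9: 3-byte form → E2 97 89.
U+110E: 3-byte form → E1 84 8E.
U+1AB88: 4-byte form → F0 9A AE 88.
U+13375: 4-byte form → F0 93 8D B5.
U+23144: 4-byte form → F0 A3 85 84.
U+0032: 1-byte form → 32.
Concatenated (19 bytes): E2 97 89 E1 84 8E F0 9A AE 88 F0 93 8D B5 F0 A3 85 84 32.

E2 97 89 E1 84 8E F0 9A AE 88 F0 93 8D B5 F0 A3 85 84 32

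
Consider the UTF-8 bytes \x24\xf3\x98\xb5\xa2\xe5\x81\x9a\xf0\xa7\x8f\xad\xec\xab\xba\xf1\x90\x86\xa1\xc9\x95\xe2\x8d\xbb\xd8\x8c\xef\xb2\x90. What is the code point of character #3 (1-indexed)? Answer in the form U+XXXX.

Offset 0: leading byte 0x24 = 00100100 → 1-byte char #1 = 24.
Offset 1: leading byte 0xF3 = 11110011 → 4-byte char #2 = F3 98 B5 A2.
Offset 5: leading byte 0xE5 = 11100101 → 3-byte char #3 = E5 81 9A.
Leading byte 0xE5 = 11100101 matches 1110xxxx → 3-byte sequence.
Byte 1: 0xE5 = 11100101, payload 0101 (4 bits).
Byte 2: 0x81 = 10000001 (10xxxxxx ✓), payload 000001.
Byte 3: 0x9A = 10011010 (10xxxxxx ✓), payload 011010.
Concatenate: 0101000001011010 = 0x505A (16 bits → U+505A).

U+505A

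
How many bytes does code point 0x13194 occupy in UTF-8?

4

U+13194 = 0x13194. UTF-8 uses 1 byte below 0x80, 2 below 0x800, 3 below 0x10000, 4 up to 0x10FFFF. 0x13194 is in U+10000–U+10FFFF → 4 bytes.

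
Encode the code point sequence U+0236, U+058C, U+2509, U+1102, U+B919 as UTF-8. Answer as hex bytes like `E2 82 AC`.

C8 B6 D6 8C E2 94 89 E1 84 82 EB A4 99

U+0236: 2-byte form → C8 B6.
U+058C: 2-byte form → D6 8C.
U+2509: 3-byte form → E2 94 89.
U+1102: 3-byte form → E1 84 82.
U+B919: 3-byte form → EB A4 99.
Concatenated (13 bytes): C8 B6 D6 8C E2 94 89 E1 84 82 EB A4 99.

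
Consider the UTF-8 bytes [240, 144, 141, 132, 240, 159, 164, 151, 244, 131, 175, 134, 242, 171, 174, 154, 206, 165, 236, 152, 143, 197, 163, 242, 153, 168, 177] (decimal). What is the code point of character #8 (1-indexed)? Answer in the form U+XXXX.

Offset 0: leading byte 0xF0 = 11110000 → 4-byte char #1 = F0 90 8D 84.
Offset 4: leading byte 0xF0 = 11110000 → 4-byte char #2 = F0 9F A4 97.
Offset 8: leading byte 0xF4 = 11110100 → 4-byte char #3 = F4 83 AF 86.
Offset 12: leading byte 0xF2 = 11110010 → 4-byte char #4 = F2 AB AE 9A.
Offset 16: leading byte 0xCE = 11001110 → 2-byte char #5 = CE A5.
Offset 18: leading byte 0xEC = 11101100 → 3-byte char #6 = EC 98 8F.
Offset 21: leading byte 0xC5 = 11000101 → 2-byte char #7 = C5 A3.
Offset 23: leading byte 0xF2 = 11110010 → 4-byte char #8 = F2 99 A8 B1.
Leading byte 0xF2 = 11110010 matches 11110xxx → 4-byte sequence.
Byte 1: 0xF2 = 11110010, payload 010 (3 bits).
Byte 2: 0x99 = 10011001 (10xxxxxx ✓), payload 011001.
Byte 3: 0xA8 = 10101000 (10xxxxxx ✓), payload 101000.
Byte 4: 0xB1 = 10110001 (10xxxxxx ✓), payload 110001.
Concatenate: 010011001101000110001 = 0x99A31 (21 bits → U+99A31).

U+99A31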